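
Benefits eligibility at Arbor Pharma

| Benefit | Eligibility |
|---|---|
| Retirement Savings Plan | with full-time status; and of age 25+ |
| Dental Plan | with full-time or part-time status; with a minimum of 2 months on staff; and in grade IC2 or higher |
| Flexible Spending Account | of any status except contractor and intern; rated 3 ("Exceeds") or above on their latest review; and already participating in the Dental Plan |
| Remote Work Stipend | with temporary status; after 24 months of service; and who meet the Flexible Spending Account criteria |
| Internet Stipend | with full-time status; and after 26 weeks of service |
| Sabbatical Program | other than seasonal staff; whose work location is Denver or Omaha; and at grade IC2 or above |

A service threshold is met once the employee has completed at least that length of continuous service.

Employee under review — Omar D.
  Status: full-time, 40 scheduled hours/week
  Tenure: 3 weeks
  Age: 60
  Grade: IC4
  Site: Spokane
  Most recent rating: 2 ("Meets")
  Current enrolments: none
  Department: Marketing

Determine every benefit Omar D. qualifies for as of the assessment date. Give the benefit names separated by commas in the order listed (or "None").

Retirement Savings Plan

Retirement Savings Plan — status full-time ✓; age 60 ≥ 25 ✓ → eligible.
Dental Plan — status full-time ✓; service 3 weeks < 2 months (≈60 days) ✗ → not eligible.
Flexible Spending Account — status full-time ✓ (not excluded); rating 2 < 3 ✗ → not eligible.
Remote Work Stipend — status full-time ✗ (requires temporary) → not eligible.
Internet Stipend — status full-time ✓; service 3 weeks < 26 weeks ✗ → not eligible.
Sabbatical Program — status full-time ✓ (not excluded); site Spokane ✗ (not Denver or Omaha) → not eligible.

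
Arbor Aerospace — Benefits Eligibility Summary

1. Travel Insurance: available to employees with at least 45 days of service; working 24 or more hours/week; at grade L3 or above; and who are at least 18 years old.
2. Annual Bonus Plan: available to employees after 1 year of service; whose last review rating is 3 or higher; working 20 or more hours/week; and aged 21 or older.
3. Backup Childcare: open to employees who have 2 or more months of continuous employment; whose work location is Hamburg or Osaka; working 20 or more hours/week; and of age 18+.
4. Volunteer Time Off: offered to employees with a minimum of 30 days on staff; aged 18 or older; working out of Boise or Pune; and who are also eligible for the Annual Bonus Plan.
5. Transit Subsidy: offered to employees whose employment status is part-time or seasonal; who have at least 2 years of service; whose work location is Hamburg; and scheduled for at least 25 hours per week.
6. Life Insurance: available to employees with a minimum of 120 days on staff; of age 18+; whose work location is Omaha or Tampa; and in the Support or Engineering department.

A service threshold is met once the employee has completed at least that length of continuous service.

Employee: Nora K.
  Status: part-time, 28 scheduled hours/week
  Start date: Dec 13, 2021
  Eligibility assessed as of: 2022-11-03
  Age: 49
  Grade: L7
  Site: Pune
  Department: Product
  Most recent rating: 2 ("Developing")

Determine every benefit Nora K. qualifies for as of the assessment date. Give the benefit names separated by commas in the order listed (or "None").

Travel Insurance

Service from Dec 13, 2021 to 2022-11-03: 325 days.
Travel Insurance — service 325 days ≥ 45 days ✓; 28 hrs/wk ≥ 24 ✓; grade L7 ≥ L3 ✓; age 49 ≥ 18 ✓ → eligible.
Annual Bonus Plan — service 325 days < 1 year (≈365 days) ✗ → not eligible.
Backup Childcare — service 325 days ≥ 2 months (≈60 days) ✓; site Pune ✗ (not Hamburg or Osaka) → not eligible.
Volunteer Time Off — service 325 days ≥ 30 days ✓; age 49 ≥ 18 ✓; site Pune ✓; not eligible for Annual Bonus Plan ✗ → not eligible.
Transit Subsidy — status part-time ✓; service 325 days < 2 years (≈730 days) ✗ → not eligible.
Life Insurance — service 325 days ≥ 120 days ✓; age 49 ≥ 18 ✓; site Pune ✗ (not Omaha or Tampa) → not eligible.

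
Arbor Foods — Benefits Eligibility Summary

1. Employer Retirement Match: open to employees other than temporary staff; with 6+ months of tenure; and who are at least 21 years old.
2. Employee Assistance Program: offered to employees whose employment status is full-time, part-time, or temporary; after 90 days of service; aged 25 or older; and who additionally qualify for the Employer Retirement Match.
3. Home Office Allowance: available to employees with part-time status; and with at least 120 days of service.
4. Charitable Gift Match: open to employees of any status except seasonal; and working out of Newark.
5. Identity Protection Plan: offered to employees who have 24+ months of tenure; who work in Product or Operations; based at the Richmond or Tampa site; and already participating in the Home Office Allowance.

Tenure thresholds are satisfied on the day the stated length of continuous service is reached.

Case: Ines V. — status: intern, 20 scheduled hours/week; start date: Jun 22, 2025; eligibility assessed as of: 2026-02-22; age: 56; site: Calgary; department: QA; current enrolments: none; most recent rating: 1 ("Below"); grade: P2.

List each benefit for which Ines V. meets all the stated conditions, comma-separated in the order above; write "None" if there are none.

Employer Retirement Match

Service from Jun 22, 2025 to 2026-02-22: 245 days.
Employer Retirement Match — status intern ✓ (not excluded); service 245 days ≥ 6 months (≈180 days) ✓; age 56 ≥ 21 ✓ → eligible.
Employee Assistance Program — status intern ✗ (requires full-time, part-time, or temporary) → not eligible.
Home Office Allowance — status intern ✗ (requires part-time) → not eligible.
Charitable Gift Match — status intern ✓ (not excluded); site Calgary ✗ (not Newark) → not eligible.
Identity Protection Plan — service 245 days < 24 months (≈720 days) ✗ → not eligible.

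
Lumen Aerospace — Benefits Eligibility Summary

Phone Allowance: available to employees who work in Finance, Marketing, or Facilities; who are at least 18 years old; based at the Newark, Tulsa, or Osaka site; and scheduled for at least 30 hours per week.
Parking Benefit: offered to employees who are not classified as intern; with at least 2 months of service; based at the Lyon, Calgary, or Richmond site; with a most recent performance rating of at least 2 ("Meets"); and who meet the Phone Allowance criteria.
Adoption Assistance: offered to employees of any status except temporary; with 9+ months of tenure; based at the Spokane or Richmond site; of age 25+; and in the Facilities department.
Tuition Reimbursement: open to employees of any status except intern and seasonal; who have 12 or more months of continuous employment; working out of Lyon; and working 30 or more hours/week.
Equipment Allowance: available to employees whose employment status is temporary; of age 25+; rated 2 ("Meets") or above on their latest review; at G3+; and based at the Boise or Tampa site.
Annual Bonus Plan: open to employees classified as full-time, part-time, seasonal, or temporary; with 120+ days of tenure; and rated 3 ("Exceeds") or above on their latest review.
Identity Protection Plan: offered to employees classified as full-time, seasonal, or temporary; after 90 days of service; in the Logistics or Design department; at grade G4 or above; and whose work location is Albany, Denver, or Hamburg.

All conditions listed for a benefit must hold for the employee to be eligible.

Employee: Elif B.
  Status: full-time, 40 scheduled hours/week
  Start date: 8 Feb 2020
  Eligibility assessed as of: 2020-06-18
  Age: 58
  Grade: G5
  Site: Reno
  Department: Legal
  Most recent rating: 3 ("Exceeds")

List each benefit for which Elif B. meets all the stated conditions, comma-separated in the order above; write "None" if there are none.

Service from 8 Feb 2020 to 2020-06-18: 131 days.
Phone Allowance — dept Legal ✗ → not eligible.
Parking Benefit — status full-time ✓ (not excluded); service 131 days ≥ 2 months (≈60 days) ✓; site Reno ✗ (not Lyon, Calgary, or Richmond) → not eligible.
Adoption Assistance — status full-time ✓ (not excluded); service 131 days < 9 months (≈270 days) ✗ → not eligible.
Tuition Reimbursement — status full-time ✓ (not excluded); service 131 days < 12 months (≈360 days) ✗ → not eligible.
Equipment Allowance — status full-time ✗ (requires temporary) → not eligible.
Annual Bonus Plan — status full-time ✓; service 131 days ≥ 120 days ✓; rating 3 ≥ 3 ✓ → eligible.
Identity Protection Plan — status full-time ✓; service 131 days ≥ 90 days ✓; dept Legal ✗ → not eligible.

Annual Bonus Plan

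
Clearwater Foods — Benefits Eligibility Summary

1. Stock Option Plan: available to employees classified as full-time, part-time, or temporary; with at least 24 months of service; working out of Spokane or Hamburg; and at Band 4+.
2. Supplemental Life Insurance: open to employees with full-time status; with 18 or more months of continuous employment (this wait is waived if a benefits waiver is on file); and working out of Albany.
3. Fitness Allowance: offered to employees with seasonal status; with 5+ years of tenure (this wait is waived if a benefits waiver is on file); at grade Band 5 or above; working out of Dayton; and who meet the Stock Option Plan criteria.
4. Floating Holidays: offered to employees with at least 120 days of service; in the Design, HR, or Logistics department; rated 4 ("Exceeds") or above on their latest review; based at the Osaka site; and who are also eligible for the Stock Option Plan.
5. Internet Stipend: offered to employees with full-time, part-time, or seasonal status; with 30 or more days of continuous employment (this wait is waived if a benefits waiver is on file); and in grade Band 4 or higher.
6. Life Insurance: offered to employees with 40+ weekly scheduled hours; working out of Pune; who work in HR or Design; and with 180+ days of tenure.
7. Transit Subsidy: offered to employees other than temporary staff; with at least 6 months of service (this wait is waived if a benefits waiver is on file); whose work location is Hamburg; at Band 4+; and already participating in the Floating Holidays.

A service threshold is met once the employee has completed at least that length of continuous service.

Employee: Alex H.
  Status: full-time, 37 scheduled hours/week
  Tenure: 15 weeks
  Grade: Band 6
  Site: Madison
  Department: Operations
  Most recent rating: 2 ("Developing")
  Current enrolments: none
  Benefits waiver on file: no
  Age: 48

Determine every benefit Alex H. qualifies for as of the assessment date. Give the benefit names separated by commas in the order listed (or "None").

Internet Stipend

Stock Option Plan — status full-time ✓; service 15 weeks < 24 months (≈720 days) ✗ → not eligible.
Supplemental Life Insurance — status full-time ✓; no waiver, service 15 weeks < 18 months (≈540 days) ✗ → not eligible.
Fitness Allowance — status full-time ✗ (requires seasonal) → not eligible.
Floating Holidays — service 15 weeks < 120 days ✗ → not eligible.
Internet Stipend — status full-time ✓; no waiver, service 15 weeks ≥ 30 days ✓; grade Band 6 ≥ Band 4 ✓ → eligible.
Life Insurance — 37 hrs/wk < 40 ✗ → not eligible.
Transit Subsidy — status full-time ✓ (not excluded); no waiver, service 15 weeks < 6 months (≈180 days) ✗ → not eligible.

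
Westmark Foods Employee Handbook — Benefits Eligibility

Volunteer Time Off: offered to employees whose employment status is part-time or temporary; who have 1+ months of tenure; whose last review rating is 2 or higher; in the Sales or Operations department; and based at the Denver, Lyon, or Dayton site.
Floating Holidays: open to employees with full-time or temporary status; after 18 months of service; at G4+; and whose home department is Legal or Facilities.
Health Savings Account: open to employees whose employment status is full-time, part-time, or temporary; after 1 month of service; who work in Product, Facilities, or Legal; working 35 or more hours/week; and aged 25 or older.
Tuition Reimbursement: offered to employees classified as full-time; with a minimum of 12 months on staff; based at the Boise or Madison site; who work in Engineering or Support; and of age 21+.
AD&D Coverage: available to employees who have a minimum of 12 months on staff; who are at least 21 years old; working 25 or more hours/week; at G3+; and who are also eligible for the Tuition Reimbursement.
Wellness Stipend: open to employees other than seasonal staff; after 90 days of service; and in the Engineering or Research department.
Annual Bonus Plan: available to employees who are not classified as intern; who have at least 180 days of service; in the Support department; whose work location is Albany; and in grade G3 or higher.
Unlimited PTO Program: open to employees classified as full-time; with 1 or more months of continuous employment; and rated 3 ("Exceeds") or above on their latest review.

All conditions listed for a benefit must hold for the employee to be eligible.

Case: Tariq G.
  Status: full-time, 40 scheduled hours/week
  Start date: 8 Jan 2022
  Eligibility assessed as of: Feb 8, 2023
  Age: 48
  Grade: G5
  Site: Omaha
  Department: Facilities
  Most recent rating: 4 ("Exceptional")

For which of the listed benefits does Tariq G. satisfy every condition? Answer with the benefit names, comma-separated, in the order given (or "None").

Service from 8 Jan 2022 to Feb 8, 2023: 396 days.
Volunteer Time Off — status full-time ✗ (requires part-time or temporary) → not eligible.
Floating Holidays — status full-time ✓; service 396 days < 18 months (≈540 days) ✗ → not eligible.
Health Savings Account — status full-time ✓; service 396 days ≥ 1 month (≈30 days) ✓; dept Facilities ✓; 40 hrs/wk ≥ 35 ✓; age 48 ≥ 25 ✓ → eligible.
Tuition Reimbursement — status full-time ✓; service 396 days ≥ 12 months (≈360 days) ✓; site Omaha ✗ (not Boise or Madison) → not eligible.
AD&D Coverage — service 396 days ≥ 12 months (≈360 days) ✓; age 48 ≥ 21 ✓; 40 hrs/wk ≥ 25 ✓; grade G5 ≥ G3 ✓; not eligible for Tuition Reimbursement ✗ → not eligible.
Wellness Stipend — status full-time ✓ (not excluded); service 396 days ≥ 90 days ✓; dept Facilities ✗ → not eligible.
Annual Bonus Plan — status full-time ✓ (not excluded); service 396 days ≥ 180 days ✓; dept Facilities ✗ → not eligible.
Unlimited PTO Program — status full-time ✓; service 396 days ≥ 1 month (≈30 days) ✓; rating 4 ≥ 3 ✓ → eligible.

Health Savings Account, Unlimited PTO Program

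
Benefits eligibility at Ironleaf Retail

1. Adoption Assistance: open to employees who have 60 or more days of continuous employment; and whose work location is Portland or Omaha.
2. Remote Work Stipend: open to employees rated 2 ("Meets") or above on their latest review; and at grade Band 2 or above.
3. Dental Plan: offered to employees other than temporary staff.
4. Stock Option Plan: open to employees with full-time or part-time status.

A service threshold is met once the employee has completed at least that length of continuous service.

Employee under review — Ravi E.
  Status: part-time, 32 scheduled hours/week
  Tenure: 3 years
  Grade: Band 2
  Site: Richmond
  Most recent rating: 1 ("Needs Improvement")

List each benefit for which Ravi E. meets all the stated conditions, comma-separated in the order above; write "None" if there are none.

Dental Plan, Stock Option Plan

Adoption Assistance — service 3 years ≥ 60 days ✓; site Richmond ✗ (not Portland or Omaha) → not eligible.
Remote Work Stipend — rating 1 < 2 ✗ → not eligible.
Dental Plan — status part-time ✓ (not excluded) → eligible.
Stock Option Plan — status part-time ✓ → eligible.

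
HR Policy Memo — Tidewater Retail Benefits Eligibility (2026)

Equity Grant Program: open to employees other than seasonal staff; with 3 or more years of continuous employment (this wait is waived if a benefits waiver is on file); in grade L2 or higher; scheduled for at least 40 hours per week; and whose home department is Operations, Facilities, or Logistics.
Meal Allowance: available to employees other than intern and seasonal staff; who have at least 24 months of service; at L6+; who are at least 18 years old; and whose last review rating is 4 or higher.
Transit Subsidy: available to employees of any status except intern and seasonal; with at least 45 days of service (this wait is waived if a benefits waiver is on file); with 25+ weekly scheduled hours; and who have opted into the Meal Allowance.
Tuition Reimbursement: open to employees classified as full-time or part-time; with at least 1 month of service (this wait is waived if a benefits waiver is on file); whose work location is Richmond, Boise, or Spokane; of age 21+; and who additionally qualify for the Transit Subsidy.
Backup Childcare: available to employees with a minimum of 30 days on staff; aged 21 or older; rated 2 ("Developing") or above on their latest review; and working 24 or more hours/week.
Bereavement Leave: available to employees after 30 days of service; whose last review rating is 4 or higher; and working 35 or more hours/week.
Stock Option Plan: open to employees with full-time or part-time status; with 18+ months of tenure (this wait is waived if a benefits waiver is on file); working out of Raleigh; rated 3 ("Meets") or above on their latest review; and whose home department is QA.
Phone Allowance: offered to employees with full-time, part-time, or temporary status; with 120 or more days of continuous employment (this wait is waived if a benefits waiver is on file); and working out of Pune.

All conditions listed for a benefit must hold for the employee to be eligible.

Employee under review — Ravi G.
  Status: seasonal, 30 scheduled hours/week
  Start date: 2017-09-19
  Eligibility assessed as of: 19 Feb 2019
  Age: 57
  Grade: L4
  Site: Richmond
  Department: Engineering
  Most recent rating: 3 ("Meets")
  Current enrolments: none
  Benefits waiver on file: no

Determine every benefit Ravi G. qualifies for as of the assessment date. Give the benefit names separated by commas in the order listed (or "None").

Service from 2017-09-19 to 19 Feb 2019: 518 days.
Equity Grant Program — status seasonal ✗ (excluded) → not eligible.
Meal Allowance — status seasonal ✗ (excluded) → not eligible.
Transit Subsidy — status seasonal ✗ (excluded) → not eligible.
Tuition Reimbursement — status seasonal ✗ (requires full-time or part-time) → not eligible.
Backup Childcare — service 518 days ≥ 30 days ✓; age 57 ≥ 21 ✓; rating 3 ≥ 2 ✓; 30 hrs/wk ≥ 24 ✓ → eligible.
Bereavement Leave — service 518 days ≥ 30 days ✓; rating 3 < 4 ✗ → not eligible.
Stock Option Plan — status seasonal ✗ (requires full-time or part-time) → not eligible.
Phone Allowance — status seasonal ✗ (requires full-time, part-time, or temporary) → not eligible.

Backup Childcare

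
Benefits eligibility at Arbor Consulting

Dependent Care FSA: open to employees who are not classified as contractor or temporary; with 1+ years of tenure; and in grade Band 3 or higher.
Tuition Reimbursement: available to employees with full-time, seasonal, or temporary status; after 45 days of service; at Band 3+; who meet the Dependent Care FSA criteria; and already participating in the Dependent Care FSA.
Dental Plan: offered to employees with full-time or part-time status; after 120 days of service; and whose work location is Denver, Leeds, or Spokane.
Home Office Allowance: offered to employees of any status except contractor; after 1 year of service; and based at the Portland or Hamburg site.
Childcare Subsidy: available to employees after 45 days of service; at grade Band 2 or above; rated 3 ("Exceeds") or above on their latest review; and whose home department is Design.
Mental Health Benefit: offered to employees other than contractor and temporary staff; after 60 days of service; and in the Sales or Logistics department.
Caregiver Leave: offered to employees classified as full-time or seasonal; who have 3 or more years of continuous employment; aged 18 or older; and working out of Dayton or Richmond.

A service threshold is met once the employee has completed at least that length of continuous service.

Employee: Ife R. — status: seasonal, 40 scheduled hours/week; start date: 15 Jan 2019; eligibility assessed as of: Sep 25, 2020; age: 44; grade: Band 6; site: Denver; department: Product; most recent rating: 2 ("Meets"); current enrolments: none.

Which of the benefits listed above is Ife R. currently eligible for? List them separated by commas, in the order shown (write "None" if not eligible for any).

Service from 15 Jan 2019 to Sep 25, 2020: 619 days.
Dependent Care FSA — status seasonal ✓ (not excluded); service 619 days ≥ 1 year (≈365 days) ✓; grade Band 6 ≥ Band 3 ✓ → eligible.
Tuition Reimbursement — status seasonal ✓; service 619 days ≥ 45 days ✓; grade Band 6 ≥ Band 3 ✓; eligible for Dependent Care FSA ✓; not enrolled in Dependent Care FSA ✗ → not eligible.
Dental Plan — status seasonal ✗ (requires full-time or part-time) → not eligible.
Home Office Allowance — status seasonal ✓ (not excluded); service 619 days ≥ 1 year (≈365 days) ✓; site Denver ✗ (not Portland or Hamburg) → not eligible.
Childcare Subsidy — service 619 days ≥ 45 days ✓; grade Band 6 ≥ Band 2 ✓; rating 2 < 3 ✗ → not eligible.
Mental Health Benefit — status seasonal ✓ (not excluded); service 619 days ≥ 60 days ✓; dept Product ✗ → not eligible.
Caregiver Leave — status seasonal ✓; service 619 days < 3 years (≈1095 days) ✗ → not eligible.

Dependent Care FSA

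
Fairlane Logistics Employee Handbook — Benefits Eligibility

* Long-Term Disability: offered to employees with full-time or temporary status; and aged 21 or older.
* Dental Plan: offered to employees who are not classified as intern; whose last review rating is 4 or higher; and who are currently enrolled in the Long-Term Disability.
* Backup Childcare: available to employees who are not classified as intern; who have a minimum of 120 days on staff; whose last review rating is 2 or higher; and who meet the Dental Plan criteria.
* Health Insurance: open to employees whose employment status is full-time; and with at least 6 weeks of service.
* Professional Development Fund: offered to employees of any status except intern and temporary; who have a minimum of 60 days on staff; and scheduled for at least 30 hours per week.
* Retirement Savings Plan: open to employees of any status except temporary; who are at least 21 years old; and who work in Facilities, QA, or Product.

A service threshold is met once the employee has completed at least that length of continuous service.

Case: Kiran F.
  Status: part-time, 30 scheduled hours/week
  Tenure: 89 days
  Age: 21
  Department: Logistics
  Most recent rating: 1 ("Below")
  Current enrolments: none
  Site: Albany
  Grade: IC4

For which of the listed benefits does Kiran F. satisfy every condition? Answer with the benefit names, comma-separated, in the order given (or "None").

Long-Term Disability — status part-time ✗ (requires full-time or temporary) → not eligible.
Dental Plan — status part-time ✓ (not excluded); rating 1 < 4 ✗ → not eligible.
Backup Childcare — status part-time ✓ (not excluded); service 89 days < 120 days ✗ → not eligible.
Health Insurance — status part-time ✗ (requires full-time) → not eligible.
Professional Development Fund — status part-time ✓ (not excluded); service 89 days ≥ 60 days ✓; 30 hrs/wk ≥ 30 ✓ → eligible.
Retirement Savings Plan — status part-time ✓ (not excluded); age 21 ≥ 21 ✓; dept Logistics ✗ → not eligible.

Professional Development Fund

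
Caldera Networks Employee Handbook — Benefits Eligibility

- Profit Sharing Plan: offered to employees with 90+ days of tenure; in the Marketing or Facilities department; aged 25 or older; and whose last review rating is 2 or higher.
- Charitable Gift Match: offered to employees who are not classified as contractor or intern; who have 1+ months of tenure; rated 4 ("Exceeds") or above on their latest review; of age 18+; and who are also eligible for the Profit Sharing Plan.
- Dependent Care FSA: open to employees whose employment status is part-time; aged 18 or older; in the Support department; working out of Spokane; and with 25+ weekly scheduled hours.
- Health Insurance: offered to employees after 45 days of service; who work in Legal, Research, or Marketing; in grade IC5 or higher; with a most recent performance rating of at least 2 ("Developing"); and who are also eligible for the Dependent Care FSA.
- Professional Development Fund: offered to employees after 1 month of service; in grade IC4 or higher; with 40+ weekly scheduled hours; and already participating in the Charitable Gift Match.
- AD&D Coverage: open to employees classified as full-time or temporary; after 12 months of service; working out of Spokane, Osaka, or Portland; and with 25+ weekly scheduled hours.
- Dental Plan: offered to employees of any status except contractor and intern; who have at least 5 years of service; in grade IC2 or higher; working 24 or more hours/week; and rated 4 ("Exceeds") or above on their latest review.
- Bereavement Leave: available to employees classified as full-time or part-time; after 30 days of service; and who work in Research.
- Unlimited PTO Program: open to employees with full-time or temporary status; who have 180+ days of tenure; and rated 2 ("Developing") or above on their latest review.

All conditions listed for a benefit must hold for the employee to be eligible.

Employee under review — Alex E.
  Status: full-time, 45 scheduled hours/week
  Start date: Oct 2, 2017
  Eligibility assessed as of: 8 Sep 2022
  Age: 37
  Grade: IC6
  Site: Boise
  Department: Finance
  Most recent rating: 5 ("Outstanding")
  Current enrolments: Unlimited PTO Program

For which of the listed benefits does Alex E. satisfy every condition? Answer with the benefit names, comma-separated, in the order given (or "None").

Service from Oct 2, 2017 to 8 Sep 2022: 1802 days.
Profit Sharing Plan — service 1802 days ≥ 90 days ✓; dept Finance ✗ → not eligible.
Charitable Gift Match — status full-time ✓ (not excluded); service 1802 days ≥ 1 month (≈30 days) ✓; rating 5 ≥ 4 ✓; age 37 ≥ 18 ✓; not eligible for Profit Sharing Plan ✗ → not eligible.
Dependent Care FSA — status full-time ✗ (requires part-time) → not eligible.
Health Insurance — service 1802 days ≥ 45 days ✓; dept Finance ✗ → not eligible.
Professional Development Fund — service 1802 days ≥ 1 month (≈30 days) ✓; grade IC6 ≥ IC4 ✓; 45 hrs/wk ≥ 40 ✓; not enrolled in Charitable Gift Match ✗ → not eligible.
AD&D Coverage — status full-time ✓; service 1802 days ≥ 12 months (≈360 days) ✓; site Boise ✗ (not Spokane, Osaka, or Portland) → not eligible.
Dental Plan — status full-time ✓ (not excluded); service 1802 days < 5 years (≈1825 days) ✗ → not eligible.
Bereavement Leave — status full-time ✓; service 1802 days ≥ 30 days ✓; dept Finance ✗ → not eligible.
Unlimited PTO Program — status full-time ✓; service 1802 days ≥ 180 days ✓; rating 5 ≥ 2 ✓ → eligible.

Unlimited PTO Program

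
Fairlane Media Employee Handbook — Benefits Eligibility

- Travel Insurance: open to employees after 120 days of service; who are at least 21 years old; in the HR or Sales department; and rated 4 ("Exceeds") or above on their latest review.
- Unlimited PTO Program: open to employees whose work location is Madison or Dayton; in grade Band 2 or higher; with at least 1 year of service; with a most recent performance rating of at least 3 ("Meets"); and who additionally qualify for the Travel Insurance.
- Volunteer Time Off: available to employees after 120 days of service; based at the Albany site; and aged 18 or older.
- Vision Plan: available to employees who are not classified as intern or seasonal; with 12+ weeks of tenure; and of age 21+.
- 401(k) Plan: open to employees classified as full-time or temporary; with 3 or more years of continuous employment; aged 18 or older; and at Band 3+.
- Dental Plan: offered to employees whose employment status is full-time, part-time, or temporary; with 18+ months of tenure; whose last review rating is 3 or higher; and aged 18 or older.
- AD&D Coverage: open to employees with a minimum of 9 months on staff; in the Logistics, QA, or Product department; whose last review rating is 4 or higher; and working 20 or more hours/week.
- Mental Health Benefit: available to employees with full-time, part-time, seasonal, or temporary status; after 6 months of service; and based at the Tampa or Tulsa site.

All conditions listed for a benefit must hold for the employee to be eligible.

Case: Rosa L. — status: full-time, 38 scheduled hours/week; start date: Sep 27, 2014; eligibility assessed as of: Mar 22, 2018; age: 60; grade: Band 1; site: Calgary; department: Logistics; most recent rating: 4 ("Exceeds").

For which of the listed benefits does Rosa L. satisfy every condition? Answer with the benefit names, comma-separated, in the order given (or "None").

Vision Plan, Dental Plan, AD&D Coverage

Service from Sep 27, 2014 to Mar 22, 2018: 1272 days.
Travel Insurance — service 1272 days ≥ 120 days ✓; age 60 ≥ 21 ✓; dept Logistics ✗ → not eligible.
Unlimited PTO Program — site Calgary ✗ (not Madison or Dayton) → not eligible.
Volunteer Time Off — service 1272 days ≥ 120 days ✓; site Calgary ✗ (not Albany) → not eligible.
Vision Plan — status full-time ✓ (not excluded); service 1272 days ≥ 12 weeks (≈84 days) ✓; age 60 ≥ 21 ✓ → eligible.
401(k) Plan — status full-time ✓; service 1272 days ≥ 3 years (≈1095 days) ✓; age 60 ≥ 18 ✓; grade Band 1 < Band 3 ✗ → not eligible.
Dental Plan — status full-time ✓; service 1272 days ≥ 18 months (≈540 days) ✓; rating 4 ≥ 3 ✓; age 60 ≥ 18 ✓ → eligible.
AD&D Coverage — service 1272 days ≥ 9 months (≈270 days) ✓; dept Logistics ✓; rating 4 ≥ 4 ✓; 38 hrs/wk ≥ 20 ✓ → eligible.
Mental Health Benefit — status full-time ✓; service 1272 days ≥ 6 months (≈180 days) ✓; site Calgary ✗ (not Tampa or Tulsa) → not eligible.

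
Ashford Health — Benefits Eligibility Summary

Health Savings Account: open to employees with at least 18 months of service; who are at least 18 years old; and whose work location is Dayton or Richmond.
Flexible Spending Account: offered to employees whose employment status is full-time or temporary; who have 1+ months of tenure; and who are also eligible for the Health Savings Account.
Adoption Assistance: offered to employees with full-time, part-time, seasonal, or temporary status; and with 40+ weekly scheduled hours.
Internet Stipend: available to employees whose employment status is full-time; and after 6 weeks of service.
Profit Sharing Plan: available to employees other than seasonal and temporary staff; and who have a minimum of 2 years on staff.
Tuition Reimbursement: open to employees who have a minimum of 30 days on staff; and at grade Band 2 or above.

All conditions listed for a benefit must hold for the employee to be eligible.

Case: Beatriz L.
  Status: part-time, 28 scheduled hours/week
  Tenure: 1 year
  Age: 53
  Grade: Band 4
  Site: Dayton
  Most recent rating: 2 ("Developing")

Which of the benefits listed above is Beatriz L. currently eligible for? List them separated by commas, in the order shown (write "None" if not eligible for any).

Tuition Reimbursement

Health Savings Account — service 1 year < 18 months (≈540 days) ✗ → not eligible.
Flexible Spending Account — status part-time ✗ (requires full-time or temporary) → not eligible.
Adoption Assistance — status part-time ✓; 28 hrs/wk < 40 ✗ → not eligible.
Internet Stipend — status part-time ✗ (requires full-time) → not eligible.
Profit Sharing Plan — status part-time ✓ (not excluded); service 1 year < 2 years ✗ → not eligible.
Tuition Reimbursement — service 1 year ≥ 30 days ✓; grade Band 4 ≥ Band 2 ✓ → eligible.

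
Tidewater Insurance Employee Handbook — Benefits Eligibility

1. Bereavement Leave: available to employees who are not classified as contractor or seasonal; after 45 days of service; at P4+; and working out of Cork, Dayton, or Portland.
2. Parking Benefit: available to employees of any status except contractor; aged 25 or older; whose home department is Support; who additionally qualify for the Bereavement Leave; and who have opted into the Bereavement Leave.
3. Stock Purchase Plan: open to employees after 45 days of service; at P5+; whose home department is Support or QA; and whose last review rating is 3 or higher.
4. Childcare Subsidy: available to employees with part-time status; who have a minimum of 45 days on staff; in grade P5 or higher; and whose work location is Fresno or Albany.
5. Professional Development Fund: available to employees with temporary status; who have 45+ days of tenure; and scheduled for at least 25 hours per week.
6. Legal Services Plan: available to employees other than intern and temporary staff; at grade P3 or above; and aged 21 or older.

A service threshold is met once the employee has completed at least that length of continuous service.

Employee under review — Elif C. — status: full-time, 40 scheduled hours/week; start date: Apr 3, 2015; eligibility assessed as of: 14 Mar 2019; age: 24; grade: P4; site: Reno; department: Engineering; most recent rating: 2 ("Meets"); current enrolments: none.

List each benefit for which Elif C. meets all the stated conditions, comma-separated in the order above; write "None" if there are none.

Legal Services Plan

Service from Apr 3, 2015 to 14 Mar 2019: 1441 days.
Bereavement Leave — status full-time ✓ (not excluded); service 1441 days ≥ 45 days ✓; grade P4 ≥ P4 ✓; site Reno ✗ (not Cork, Dayton, or Portland) → not eligible.
Parking Benefit — status full-time ✓ (not excluded); age 24 < 25 ✗ → not eligible.
Stock Purchase Plan — service 1441 days ≥ 45 days ✓; grade P4 < P5 ✗ → not eligible.
Childcare Subsidy — status full-time ✗ (requires part-time) → not eligible.
Professional Development Fund — status full-time ✗ (requires temporary) → not eligible.
Legal Services Plan — status full-time ✓ (not excluded); grade P4 ≥ P3 ✓; age 24 ≥ 21 ✓ → eligible.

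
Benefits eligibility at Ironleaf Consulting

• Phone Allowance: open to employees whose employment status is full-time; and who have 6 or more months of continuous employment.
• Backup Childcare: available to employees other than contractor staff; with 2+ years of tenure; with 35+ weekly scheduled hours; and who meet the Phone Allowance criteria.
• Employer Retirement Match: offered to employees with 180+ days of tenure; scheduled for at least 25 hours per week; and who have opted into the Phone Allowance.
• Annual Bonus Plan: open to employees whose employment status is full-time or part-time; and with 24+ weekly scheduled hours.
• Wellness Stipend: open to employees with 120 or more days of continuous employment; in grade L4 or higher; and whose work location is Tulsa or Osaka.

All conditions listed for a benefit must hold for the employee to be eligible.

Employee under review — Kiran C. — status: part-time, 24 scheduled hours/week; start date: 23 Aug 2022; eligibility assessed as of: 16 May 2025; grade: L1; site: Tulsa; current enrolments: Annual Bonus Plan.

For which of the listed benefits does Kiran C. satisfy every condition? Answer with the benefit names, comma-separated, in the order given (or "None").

Annual Bonus Plan

Service from 23 Aug 2022 to 16 May 2025: 997 days.
Phone Allowance — status part-time ✗ (requires full-time) → not eligible.
Backup Childcare — status part-time ✓ (not excluded); service 997 days ≥ 2 years (≈730 days) ✓; 24 hrs/wk < 35 ✗ → not eligible.
Employer Retirement Match — service 997 days ≥ 180 days ✓; 24 hrs/wk < 25 ✗ → not eligible.
Annual Bonus Plan — status part-time ✓; 24 hrs/wk ≥ 24 ✓ → eligible.
Wellness Stipend — service 997 days ≥ 120 days ✓; grade L1 < L4 ✗ → not eligible.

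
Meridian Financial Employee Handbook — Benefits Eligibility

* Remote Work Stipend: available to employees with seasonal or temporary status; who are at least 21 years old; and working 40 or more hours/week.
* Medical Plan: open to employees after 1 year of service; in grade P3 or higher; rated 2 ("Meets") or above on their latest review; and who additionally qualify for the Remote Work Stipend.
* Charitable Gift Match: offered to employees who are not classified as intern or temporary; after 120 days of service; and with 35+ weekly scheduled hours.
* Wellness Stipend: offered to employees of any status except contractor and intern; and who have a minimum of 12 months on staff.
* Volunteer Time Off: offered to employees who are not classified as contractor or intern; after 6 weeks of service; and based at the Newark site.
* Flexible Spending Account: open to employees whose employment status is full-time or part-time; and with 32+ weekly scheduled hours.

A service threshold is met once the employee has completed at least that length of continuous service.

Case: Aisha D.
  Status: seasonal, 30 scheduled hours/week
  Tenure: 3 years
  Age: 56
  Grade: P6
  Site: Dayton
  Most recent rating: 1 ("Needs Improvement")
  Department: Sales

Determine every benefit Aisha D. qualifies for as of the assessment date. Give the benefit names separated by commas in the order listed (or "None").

Wellness Stipend

Remote Work Stipend — status seasonal ✓; age 56 ≥ 21 ✓; 30 hrs/wk < 40 ✗ → not eligible.
Medical Plan — service 3 years ≥ 1 year ✓; grade P6 ≥ P3 ✓; rating 1 < 2 ✗ → not eligible.
Charitable Gift Match — status seasonal ✓ (not excluded); service 3 years ≥ 120 days ✓; 30 hrs/wk < 35 ✗ → not eligible.
Wellness Stipend — status seasonal ✓ (not excluded); service 3 years ≥ 12 months (≈360 days) ✓ → eligible.
Volunteer Time Off — status seasonal ✓ (not excluded); service 3 years ≥ 6 weeks (≈42 days) ✓; site Dayton ✗ (not Newark) → not eligible.
Flexible Spending Account — status seasonal ✗ (requires full-time or part-time) → not eligible.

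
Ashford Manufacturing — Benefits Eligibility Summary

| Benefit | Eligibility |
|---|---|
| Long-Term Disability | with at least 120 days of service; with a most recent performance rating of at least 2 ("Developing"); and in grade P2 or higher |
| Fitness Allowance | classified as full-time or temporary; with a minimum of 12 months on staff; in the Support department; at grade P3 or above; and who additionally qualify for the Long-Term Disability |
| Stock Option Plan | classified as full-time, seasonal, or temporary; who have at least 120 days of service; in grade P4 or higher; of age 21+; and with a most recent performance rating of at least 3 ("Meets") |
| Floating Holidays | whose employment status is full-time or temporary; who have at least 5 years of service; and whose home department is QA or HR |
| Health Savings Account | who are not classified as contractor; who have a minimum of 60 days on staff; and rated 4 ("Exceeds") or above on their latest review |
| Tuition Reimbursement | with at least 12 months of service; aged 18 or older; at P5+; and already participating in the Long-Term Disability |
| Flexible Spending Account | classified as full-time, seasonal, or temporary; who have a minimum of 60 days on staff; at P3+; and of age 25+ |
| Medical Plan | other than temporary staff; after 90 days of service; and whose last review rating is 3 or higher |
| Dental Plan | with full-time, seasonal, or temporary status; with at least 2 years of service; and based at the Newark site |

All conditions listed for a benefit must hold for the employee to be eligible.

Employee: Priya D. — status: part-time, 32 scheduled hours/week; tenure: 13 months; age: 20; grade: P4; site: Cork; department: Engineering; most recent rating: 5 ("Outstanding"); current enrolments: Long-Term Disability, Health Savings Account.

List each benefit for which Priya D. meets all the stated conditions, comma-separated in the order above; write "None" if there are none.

Long-Term Disability — service 13 months ≥ 120 days ✓; rating 5 ≥ 2 ✓; grade P4 ≥ P2 ✓ → eligible.
Fitness Allowance — status part-time ✗ (requires full-time or temporary) → not eligible.
Stock Option Plan — status part-time ✗ (requires full-time, seasonal, or temporary) → not eligible.
Floating Holidays — status part-time ✗ (requires full-time or temporary) → not eligible.
Health Savings Account — status part-time ✓ (not excluded); service 13 months ≥ 60 days ✓; rating 5 ≥ 4 ✓ → eligible.
Tuition Reimbursement — service 13 months ≥ 12 months ✓; age 20 ≥ 18 ✓; grade P4 < P5 ✗ → not eligible.
Flexible Spending Account — status part-time ✗ (requires full-time, seasonal, or temporary) → not eligible.
Medical Plan — status part-time ✓ (not excluded); service 13 months ≥ 90 days ✓; rating 5 ≥ 3 ✓ → eligible.
Dental Plan — status part-time ✗ (requires full-time, seasonal, or temporary) → not eligible.

Long-Term Disability, Health Savings Account, Medical Plan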